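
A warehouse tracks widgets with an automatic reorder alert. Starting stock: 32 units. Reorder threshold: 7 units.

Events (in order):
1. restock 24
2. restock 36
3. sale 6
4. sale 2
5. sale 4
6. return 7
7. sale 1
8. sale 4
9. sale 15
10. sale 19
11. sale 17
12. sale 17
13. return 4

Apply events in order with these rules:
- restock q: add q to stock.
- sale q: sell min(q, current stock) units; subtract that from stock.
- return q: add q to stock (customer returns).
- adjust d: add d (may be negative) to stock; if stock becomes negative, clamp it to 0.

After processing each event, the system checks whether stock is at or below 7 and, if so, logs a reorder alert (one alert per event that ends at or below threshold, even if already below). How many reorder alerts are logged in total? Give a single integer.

Answer: 0

Derivation:
Processing events:
Start: stock = 32
  Event 1 (restock 24): 32 + 24 = 56
  Event 2 (restock 36): 56 + 36 = 92
  Event 3 (sale 6): sell min(6,92)=6. stock: 92 - 6 = 86. total_sold = 6
  Event 4 (sale 2): sell min(2,86)=2. stock: 86 - 2 = 84. total_sold = 8
  Event 5 (sale 4): sell min(4,84)=4. stock: 84 - 4 = 80. total_sold = 12
  Event 6 (return 7): 80 + 7 = 87
  Event 7 (sale 1): sell min(1,87)=1. stock: 87 - 1 = 86. total_sold = 13
  Event 8 (sale 4): sell min(4,86)=4. stock: 86 - 4 = 82. total_sold = 17
  Event 9 (sale 15): sell min(15,82)=15. stock: 82 - 15 = 67. total_sold = 32
  Event 10 (sale 19): sell min(19,67)=19. stock: 67 - 19 = 48. total_sold = 51
  Event 11 (sale 17): sell min(17,48)=17. stock: 48 - 17 = 31. total_sold = 68
  Event 12 (sale 17): sell min(17,31)=17. stock: 31 - 17 = 14. total_sold = 85
  Event 13 (return 4): 14 + 4 = 18
Final: stock = 18, total_sold = 85

Checking against threshold 7:
  After event 1: stock=56 > 7
  After event 2: stock=92 > 7
  After event 3: stock=86 > 7
  After event 4: stock=84 > 7
  After event 5: stock=80 > 7
  After event 6: stock=87 > 7
  After event 7: stock=86 > 7
  After event 8: stock=82 > 7
  After event 9: stock=67 > 7
  After event 10: stock=48 > 7
  After event 11: stock=31 > 7
  After event 12: stock=14 > 7
  After event 13: stock=18 > 7
Alert events: []. Count = 0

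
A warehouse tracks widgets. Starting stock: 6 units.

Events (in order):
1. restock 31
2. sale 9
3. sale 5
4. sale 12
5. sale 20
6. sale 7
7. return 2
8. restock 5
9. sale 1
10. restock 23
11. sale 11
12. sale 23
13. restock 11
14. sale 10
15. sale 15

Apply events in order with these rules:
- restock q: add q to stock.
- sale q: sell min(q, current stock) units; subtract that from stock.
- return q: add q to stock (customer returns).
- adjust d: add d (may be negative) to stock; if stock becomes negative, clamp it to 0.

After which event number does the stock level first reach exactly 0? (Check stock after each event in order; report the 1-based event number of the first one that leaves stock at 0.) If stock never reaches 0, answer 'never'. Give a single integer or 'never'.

Answer: 5

Derivation:
Processing events:
Start: stock = 6
  Event 1 (restock 31): 6 + 31 = 37
  Event 2 (sale 9): sell min(9,37)=9. stock: 37 - 9 = 28. total_sold = 9
  Event 3 (sale 5): sell min(5,28)=5. stock: 28 - 5 = 23. total_sold = 14
  Event 4 (sale 12): sell min(12,23)=12. stock: 23 - 12 = 11. total_sold = 26
  Event 5 (sale 20): sell min(20,11)=11. stock: 11 - 11 = 0. total_sold = 37
  Event 6 (sale 7): sell min(7,0)=0. stock: 0 - 0 = 0. total_sold = 37
  Event 7 (return 2): 0 + 2 = 2
  Event 8 (restock 5): 2 + 5 = 7
  Event 9 (sale 1): sell min(1,7)=1. stock: 7 - 1 = 6. total_sold = 38
  Event 10 (restock 23): 6 + 23 = 29
  Event 11 (sale 11): sell min(11,29)=11. stock: 29 - 11 = 18. total_sold = 49
  Event 12 (sale 23): sell min(23,18)=18. stock: 18 - 18 = 0. total_sold = 67
  Event 13 (restock 11): 0 + 11 = 11
  Event 14 (sale 10): sell min(10,11)=10. stock: 11 - 10 = 1. total_sold = 77
  Event 15 (sale 15): sell min(15,1)=1. stock: 1 - 1 = 0. total_sold = 78
Final: stock = 0, total_sold = 78

First zero at event 5.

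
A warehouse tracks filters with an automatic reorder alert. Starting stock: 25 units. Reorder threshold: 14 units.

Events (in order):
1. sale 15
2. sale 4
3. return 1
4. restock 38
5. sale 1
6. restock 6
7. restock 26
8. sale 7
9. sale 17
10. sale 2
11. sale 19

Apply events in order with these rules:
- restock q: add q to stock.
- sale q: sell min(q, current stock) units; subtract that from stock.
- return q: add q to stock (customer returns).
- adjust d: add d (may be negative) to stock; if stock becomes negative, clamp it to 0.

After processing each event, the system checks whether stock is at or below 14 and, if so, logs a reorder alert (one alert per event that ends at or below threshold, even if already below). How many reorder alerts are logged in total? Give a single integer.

Answer: 3

Derivation:
Processing events:
Start: stock = 25
  Event 1 (sale 15): sell min(15,25)=15. stock: 25 - 15 = 10. total_sold = 15
  Event 2 (sale 4): sell min(4,10)=4. stock: 10 - 4 = 6. total_sold = 19
  Event 3 (return 1): 6 + 1 = 7
  Event 4 (restock 38): 7 + 38 = 45
  Event 5 (sale 1): sell min(1,45)=1. stock: 45 - 1 = 44. total_sold = 20
  Event 6 (restock 6): 44 + 6 = 50
  Event 7 (restock 26): 50 + 26 = 76
  Event 8 (sale 7): sell min(7,76)=7. stock: 76 - 7 = 69. total_sold = 27
  Event 9 (sale 17): sell min(17,69)=17. stock: 69 - 17 = 52. total_sold = 44
  Event 10 (sale 2): sell min(2,52)=2. stock: 52 - 2 = 50. total_sold = 46
  Event 11 (sale 19): sell min(19,50)=19. stock: 50 - 19 = 31. total_sold = 65
Final: stock = 31, total_sold = 65

Checking against threshold 14:
  After event 1: stock=10 <= 14 -> ALERT
  After event 2: stock=6 <= 14 -> ALERT
  After event 3: stock=7 <= 14 -> ALERT
  After event 4: stock=45 > 14
  After event 5: stock=44 > 14
  After event 6: stock=50 > 14
  After event 7: stock=76 > 14
  After event 8: stock=69 > 14
  After event 9: stock=52 > 14
  After event 10: stock=50 > 14
  After event 11: stock=31 > 14
Alert events: [1, 2, 3]. Count = 3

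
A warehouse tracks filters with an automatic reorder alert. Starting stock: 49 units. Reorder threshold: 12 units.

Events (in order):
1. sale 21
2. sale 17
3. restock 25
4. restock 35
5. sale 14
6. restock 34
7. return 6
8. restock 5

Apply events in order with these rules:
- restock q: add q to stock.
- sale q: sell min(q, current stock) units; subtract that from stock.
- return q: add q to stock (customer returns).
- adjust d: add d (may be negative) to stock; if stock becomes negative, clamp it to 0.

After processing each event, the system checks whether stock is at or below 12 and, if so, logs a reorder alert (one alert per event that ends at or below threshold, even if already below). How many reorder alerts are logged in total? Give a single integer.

Answer: 1

Derivation:
Processing events:
Start: stock = 49
  Event 1 (sale 21): sell min(21,49)=21. stock: 49 - 21 = 28. total_sold = 21
  Event 2 (sale 17): sell min(17,28)=17. stock: 28 - 17 = 11. total_sold = 38
  Event 3 (restock 25): 11 + 25 = 36
  Event 4 (restock 35): 36 + 35 = 71
  Event 5 (sale 14): sell min(14,71)=14. stock: 71 - 14 = 57. total_sold = 52
  Event 6 (restock 34): 57 + 34 = 91
  Event 7 (return 6): 91 + 6 = 97
  Event 8 (restock 5): 97 + 5 = 102
Final: stock = 102, total_sold = 52

Checking against threshold 12:
  After event 1: stock=28 > 12
  After event 2: stock=11 <= 12 -> ALERT
  After event 3: stock=36 > 12
  After event 4: stock=71 > 12
  After event 5: stock=57 > 12
  After event 6: stock=91 > 12
  After event 7: stock=97 > 12
  After event 8: stock=102 > 12
Alert events: [2]. Count = 1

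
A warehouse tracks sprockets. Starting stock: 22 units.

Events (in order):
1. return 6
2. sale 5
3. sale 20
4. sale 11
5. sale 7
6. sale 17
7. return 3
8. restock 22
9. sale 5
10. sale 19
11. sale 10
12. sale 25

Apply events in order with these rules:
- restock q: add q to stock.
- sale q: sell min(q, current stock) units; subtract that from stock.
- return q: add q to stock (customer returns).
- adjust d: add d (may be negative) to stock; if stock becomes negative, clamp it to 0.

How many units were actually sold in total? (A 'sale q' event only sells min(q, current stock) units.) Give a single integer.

Answer: 53

Derivation:
Processing events:
Start: stock = 22
  Event 1 (return 6): 22 + 6 = 28
  Event 2 (sale 5): sell min(5,28)=5. stock: 28 - 5 = 23. total_sold = 5
  Event 3 (sale 20): sell min(20,23)=20. stock: 23 - 20 = 3. total_sold = 25
  Event 4 (sale 11): sell min(11,3)=3. stock: 3 - 3 = 0. total_sold = 28
  Event 5 (sale 7): sell min(7,0)=0. stock: 0 - 0 = 0. total_sold = 28
  Event 6 (sale 17): sell min(17,0)=0. stock: 0 - 0 = 0. total_sold = 28
  Event 7 (return 3): 0 + 3 = 3
  Event 8 (restock 22): 3 + 22 = 25
  Event 9 (sale 5): sell min(5,25)=5. stock: 25 - 5 = 20. total_sold = 33
  Event 10 (sale 19): sell min(19,20)=19. stock: 20 - 19 = 1. total_sold = 52
  Event 11 (sale 10): sell min(10,1)=1. stock: 1 - 1 = 0. total_sold = 53
  Event 12 (sale 25): sell min(25,0)=0. stock: 0 - 0 = 0. total_sold = 53
Final: stock = 0, total_sold = 53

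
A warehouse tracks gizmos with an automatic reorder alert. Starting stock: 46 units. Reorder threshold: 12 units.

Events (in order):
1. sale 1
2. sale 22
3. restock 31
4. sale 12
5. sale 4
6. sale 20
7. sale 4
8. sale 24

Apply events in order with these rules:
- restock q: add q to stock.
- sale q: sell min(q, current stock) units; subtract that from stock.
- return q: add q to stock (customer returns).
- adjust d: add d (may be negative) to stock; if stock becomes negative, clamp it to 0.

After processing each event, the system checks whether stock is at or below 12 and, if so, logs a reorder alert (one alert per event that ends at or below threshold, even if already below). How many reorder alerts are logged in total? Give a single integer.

Processing events:
Start: stock = 46
  Event 1 (sale 1): sell min(1,46)=1. stock: 46 - 1 = 45. total_sold = 1
  Event 2 (sale 22): sell min(22,45)=22. stock: 45 - 22 = 23. total_sold = 23
  Event 3 (restock 31): 23 + 31 = 54
  Event 4 (sale 12): sell min(12,54)=12. stock: 54 - 12 = 42. total_sold = 35
  Event 5 (sale 4): sell min(4,42)=4. stock: 42 - 4 = 38. total_sold = 39
  Event 6 (sale 20): sell min(20,38)=20. stock: 38 - 20 = 18. total_sold = 59
  Event 7 (sale 4): sell min(4,18)=4. stock: 18 - 4 = 14. total_sold = 63
  Event 8 (sale 24): sell min(24,14)=14. stock: 14 - 14 = 0. total_sold = 77
Final: stock = 0, total_sold = 77

Checking against threshold 12:
  After event 1: stock=45 > 12
  After event 2: stock=23 > 12
  After event 3: stock=54 > 12
  After event 4: stock=42 > 12
  After event 5: stock=38 > 12
  After event 6: stock=18 > 12
  After event 7: stock=14 > 12
  After event 8: stock=0 <= 12 -> ALERT
Alert events: [8]. Count = 1

Answer: 1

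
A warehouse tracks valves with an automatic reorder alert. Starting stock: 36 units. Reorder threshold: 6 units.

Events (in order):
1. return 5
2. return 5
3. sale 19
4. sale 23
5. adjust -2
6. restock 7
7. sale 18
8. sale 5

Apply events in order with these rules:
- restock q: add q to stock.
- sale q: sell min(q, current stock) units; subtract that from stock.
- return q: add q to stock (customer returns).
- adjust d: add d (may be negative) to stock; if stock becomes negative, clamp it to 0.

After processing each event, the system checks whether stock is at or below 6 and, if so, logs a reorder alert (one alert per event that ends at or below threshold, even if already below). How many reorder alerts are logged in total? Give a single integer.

Processing events:
Start: stock = 36
  Event 1 (return 5): 36 + 5 = 41
  Event 2 (return 5): 41 + 5 = 46
  Event 3 (sale 19): sell min(19,46)=19. stock: 46 - 19 = 27. total_sold = 19
  Event 4 (sale 23): sell min(23,27)=23. stock: 27 - 23 = 4. total_sold = 42
  Event 5 (adjust -2): 4 + -2 = 2
  Event 6 (restock 7): 2 + 7 = 9
  Event 7 (sale 18): sell min(18,9)=9. stock: 9 - 9 = 0. total_sold = 51
  Event 8 (sale 5): sell min(5,0)=0. stock: 0 - 0 = 0. total_sold = 51
Final: stock = 0, total_sold = 51

Checking against threshold 6:
  After event 1: stock=41 > 6
  After event 2: stock=46 > 6
  After event 3: stock=27 > 6
  After event 4: stock=4 <= 6 -> ALERT
  After event 5: stock=2 <= 6 -> ALERT
  After event 6: stock=9 > 6
  After event 7: stock=0 <= 6 -> ALERT
  After event 8: stock=0 <= 6 -> ALERT
Alert events: [4, 5, 7, 8]. Count = 4

Answer: 4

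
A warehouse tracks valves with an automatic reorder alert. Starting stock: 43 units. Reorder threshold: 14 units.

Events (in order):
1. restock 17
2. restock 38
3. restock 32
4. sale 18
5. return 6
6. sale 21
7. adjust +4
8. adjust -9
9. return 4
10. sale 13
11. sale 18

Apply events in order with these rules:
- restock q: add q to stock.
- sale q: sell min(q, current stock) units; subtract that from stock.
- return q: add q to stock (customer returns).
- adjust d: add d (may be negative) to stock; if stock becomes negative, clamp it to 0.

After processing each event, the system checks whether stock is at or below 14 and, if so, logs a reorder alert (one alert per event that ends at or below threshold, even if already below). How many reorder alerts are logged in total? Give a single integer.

Processing events:
Start: stock = 43
  Event 1 (restock 17): 43 + 17 = 60
  Event 2 (restock 38): 60 + 38 = 98
  Event 3 (restock 32): 98 + 32 = 130
  Event 4 (sale 18): sell min(18,130)=18. stock: 130 - 18 = 112. total_sold = 18
  Event 5 (return 6): 112 + 6 = 118
  Event 6 (sale 21): sell min(21,118)=21. stock: 118 - 21 = 97. total_sold = 39
  Event 7 (adjust +4): 97 + 4 = 101
  Event 8 (adjust -9): 101 + -9 = 92
  Event 9 (return 4): 92 + 4 = 96
  Event 10 (sale 13): sell min(13,96)=13. stock: 96 - 13 = 83. total_sold = 52
  Event 11 (sale 18): sell min(18,83)=18. stock: 83 - 18 = 65. total_sold = 70
Final: stock = 65, total_sold = 70

Checking against threshold 14:
  After event 1: stock=60 > 14
  After event 2: stock=98 > 14
  After event 3: stock=130 > 14
  After event 4: stock=112 > 14
  After event 5: stock=118 > 14
  After event 6: stock=97 > 14
  After event 7: stock=101 > 14
  After event 8: stock=92 > 14
  After event 9: stock=96 > 14
  After event 10: stock=83 > 14
  After event 11: stock=65 > 14
Alert events: []. Count = 0

Answer: 0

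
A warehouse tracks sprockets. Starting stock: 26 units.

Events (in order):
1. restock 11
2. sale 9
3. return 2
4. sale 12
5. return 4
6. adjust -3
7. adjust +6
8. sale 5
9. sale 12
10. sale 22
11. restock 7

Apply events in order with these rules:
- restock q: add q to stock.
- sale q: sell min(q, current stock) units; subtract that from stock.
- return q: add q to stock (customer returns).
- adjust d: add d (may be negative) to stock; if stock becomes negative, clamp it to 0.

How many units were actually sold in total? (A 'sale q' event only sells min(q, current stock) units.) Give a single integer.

Processing events:
Start: stock = 26
  Event 1 (restock 11): 26 + 11 = 37
  Event 2 (sale 9): sell min(9,37)=9. stock: 37 - 9 = 28. total_sold = 9
  Event 3 (return 2): 28 + 2 = 30
  Event 4 (sale 12): sell min(12,30)=12. stock: 30 - 12 = 18. total_sold = 21
  Event 5 (return 4): 18 + 4 = 22
  Event 6 (adjust -3): 22 + -3 = 19
  Event 7 (adjust +6): 19 + 6 = 25
  Event 8 (sale 5): sell min(5,25)=5. stock: 25 - 5 = 20. total_sold = 26
  Event 9 (sale 12): sell min(12,20)=12. stock: 20 - 12 = 8. total_sold = 38
  Event 10 (sale 22): sell min(22,8)=8. stock: 8 - 8 = 0. total_sold = 46
  Event 11 (restock 7): 0 + 7 = 7
Final: stock = 7, total_sold = 46

Answer: 46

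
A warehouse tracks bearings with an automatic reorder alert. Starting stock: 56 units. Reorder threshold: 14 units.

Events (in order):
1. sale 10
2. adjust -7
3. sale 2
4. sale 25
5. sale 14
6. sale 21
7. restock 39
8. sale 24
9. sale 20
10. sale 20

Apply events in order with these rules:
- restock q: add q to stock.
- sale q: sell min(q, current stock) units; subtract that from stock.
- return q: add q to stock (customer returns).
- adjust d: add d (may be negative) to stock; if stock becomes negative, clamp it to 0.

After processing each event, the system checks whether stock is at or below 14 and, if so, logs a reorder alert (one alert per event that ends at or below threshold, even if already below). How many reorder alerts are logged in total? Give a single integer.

Processing events:
Start: stock = 56
  Event 1 (sale 10): sell min(10,56)=10. stock: 56 - 10 = 46. total_sold = 10
  Event 2 (adjust -7): 46 + -7 = 39
  Event 3 (sale 2): sell min(2,39)=2. stock: 39 - 2 = 37. total_sold = 12
  Event 4 (sale 25): sell min(25,37)=25. stock: 37 - 25 = 12. total_sold = 37
  Event 5 (sale 14): sell min(14,12)=12. stock: 12 - 12 = 0. total_sold = 49
  Event 6 (sale 21): sell min(21,0)=0. stock: 0 - 0 = 0. total_sold = 49
  Event 7 (restock 39): 0 + 39 = 39
  Event 8 (sale 24): sell min(24,39)=24. stock: 39 - 24 = 15. total_sold = 73
  Event 9 (sale 20): sell min(20,15)=15. stock: 15 - 15 = 0. total_sold = 88
  Event 10 (sale 20): sell min(20,0)=0. stock: 0 - 0 = 0. total_sold = 88
Final: stock = 0, total_sold = 88

Checking against threshold 14:
  After event 1: stock=46 > 14
  After event 2: stock=39 > 14
  After event 3: stock=37 > 14
  After event 4: stock=12 <= 14 -> ALERT
  After event 5: stock=0 <= 14 -> ALERT
  After event 6: stock=0 <= 14 -> ALERT
  After event 7: stock=39 > 14
  After event 8: stock=15 > 14
  After event 9: stock=0 <= 14 -> ALERT
  After event 10: stock=0 <= 14 -> ALERT
Alert events: [4, 5, 6, 9, 10]. Count = 5

Answer: 5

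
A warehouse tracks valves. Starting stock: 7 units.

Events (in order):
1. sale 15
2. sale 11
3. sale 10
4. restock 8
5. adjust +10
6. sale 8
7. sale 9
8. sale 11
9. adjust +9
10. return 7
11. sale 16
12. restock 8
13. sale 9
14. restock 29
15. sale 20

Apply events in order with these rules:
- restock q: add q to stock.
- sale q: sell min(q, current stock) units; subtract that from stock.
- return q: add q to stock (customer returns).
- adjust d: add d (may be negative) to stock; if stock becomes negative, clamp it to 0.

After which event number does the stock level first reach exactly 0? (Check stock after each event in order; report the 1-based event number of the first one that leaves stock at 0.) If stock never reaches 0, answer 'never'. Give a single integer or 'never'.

Answer: 1

Derivation:
Processing events:
Start: stock = 7
  Event 1 (sale 15): sell min(15,7)=7. stock: 7 - 7 = 0. total_sold = 7
  Event 2 (sale 11): sell min(11,0)=0. stock: 0 - 0 = 0. total_sold = 7
  Event 3 (sale 10): sell min(10,0)=0. stock: 0 - 0 = 0. total_sold = 7
  Event 4 (restock 8): 0 + 8 = 8
  Event 5 (adjust +10): 8 + 10 = 18
  Event 6 (sale 8): sell min(8,18)=8. stock: 18 - 8 = 10. total_sold = 15
  Event 7 (sale 9): sell min(9,10)=9. stock: 10 - 9 = 1. total_sold = 24
  Event 8 (sale 11): sell min(11,1)=1. stock: 1 - 1 = 0. total_sold = 25
  Event 9 (adjust +9): 0 + 9 = 9
  Event 10 (return 7): 9 + 7 = 16
  Event 11 (sale 16): sell min(16,16)=16. stock: 16 - 16 = 0. total_sold = 41
  Event 12 (restock 8): 0 + 8 = 8
  Event 13 (sale 9): sell min(9,8)=8. stock: 8 - 8 = 0. total_sold = 49
  Event 14 (restock 29): 0 + 29 = 29
  Event 15 (sale 20): sell min(20,29)=20. stock: 29 - 20 = 9. total_sold = 69
Final: stock = 9, total_sold = 69

First zero at event 1.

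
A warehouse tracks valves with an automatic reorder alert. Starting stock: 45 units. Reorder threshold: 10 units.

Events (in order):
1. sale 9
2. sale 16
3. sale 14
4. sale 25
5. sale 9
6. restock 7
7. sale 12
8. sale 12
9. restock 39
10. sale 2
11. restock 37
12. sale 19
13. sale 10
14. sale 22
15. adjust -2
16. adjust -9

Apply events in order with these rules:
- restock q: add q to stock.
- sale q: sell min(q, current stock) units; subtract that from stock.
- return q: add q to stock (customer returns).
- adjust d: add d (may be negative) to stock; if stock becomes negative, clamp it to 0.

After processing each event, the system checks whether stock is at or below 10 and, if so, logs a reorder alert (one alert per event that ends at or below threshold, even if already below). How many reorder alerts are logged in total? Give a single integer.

Answer: 6

Derivation:
Processing events:
Start: stock = 45
  Event 1 (sale 9): sell min(9,45)=9. stock: 45 - 9 = 36. total_sold = 9
  Event 2 (sale 16): sell min(16,36)=16. stock: 36 - 16 = 20. total_sold = 25
  Event 3 (sale 14): sell min(14,20)=14. stock: 20 - 14 = 6. total_sold = 39
  Event 4 (sale 25): sell min(25,6)=6. stock: 6 - 6 = 0. total_sold = 45
  Event 5 (sale 9): sell min(9,0)=0. stock: 0 - 0 = 0. total_sold = 45
  Event 6 (restock 7): 0 + 7 = 7
  Event 7 (sale 12): sell min(12,7)=7. stock: 7 - 7 = 0. total_sold = 52
  Event 8 (sale 12): sell min(12,0)=0. stock: 0 - 0 = 0. total_sold = 52
  Event 9 (restock 39): 0 + 39 = 39
  Event 10 (sale 2): sell min(2,39)=2. stock: 39 - 2 = 37. total_sold = 54
  Event 11 (restock 37): 37 + 37 = 74
  Event 12 (sale 19): sell min(19,74)=19. stock: 74 - 19 = 55. total_sold = 73
  Event 13 (sale 10): sell min(10,55)=10. stock: 55 - 10 = 45. total_sold = 83
  Event 14 (sale 22): sell min(22,45)=22. stock: 45 - 22 = 23. total_sold = 105
  Event 15 (adjust -2): 23 + -2 = 21
  Event 16 (adjust -9): 21 + -9 = 12
Final: stock = 12, total_sold = 105

Checking against threshold 10:
  After event 1: stock=36 > 10
  After event 2: stock=20 > 10
  After event 3: stock=6 <= 10 -> ALERT
  After event 4: stock=0 <= 10 -> ALERT
  After event 5: stock=0 <= 10 -> ALERT
  After event 6: stock=7 <= 10 -> ALERT
  After event 7: stock=0 <= 10 -> ALERT
  After event 8: stock=0 <= 10 -> ALERT
  After event 9: stock=39 > 10
  After event 10: stock=37 > 10
  After event 11: stock=74 > 10
  After event 12: stock=55 > 10
  After event 13: stock=45 > 10
  After event 14: stock=23 > 10
  After event 15: stock=21 > 10
  After event 16: stock=12 > 10
Alert events: [3, 4, 5, 6, 7, 8]. Count = 6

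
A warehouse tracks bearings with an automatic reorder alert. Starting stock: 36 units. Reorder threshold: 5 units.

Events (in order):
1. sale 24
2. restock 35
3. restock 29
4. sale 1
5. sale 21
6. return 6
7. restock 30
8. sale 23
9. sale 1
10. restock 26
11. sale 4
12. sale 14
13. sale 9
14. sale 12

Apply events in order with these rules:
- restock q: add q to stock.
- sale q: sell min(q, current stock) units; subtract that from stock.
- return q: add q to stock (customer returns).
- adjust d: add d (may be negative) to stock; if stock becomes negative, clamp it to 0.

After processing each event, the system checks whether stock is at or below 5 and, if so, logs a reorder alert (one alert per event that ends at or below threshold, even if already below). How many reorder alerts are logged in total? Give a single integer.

Processing events:
Start: stock = 36
  Event 1 (sale 24): sell min(24,36)=24. stock: 36 - 24 = 12. total_sold = 24
  Event 2 (restock 35): 12 + 35 = 47
  Event 3 (restock 29): 47 + 29 = 76
  Event 4 (sale 1): sell min(1,76)=1. stock: 76 - 1 = 75. total_sold = 25
  Event 5 (sale 21): sell min(21,75)=21. stock: 75 - 21 = 54. total_sold = 46
  Event 6 (return 6): 54 + 6 = 60
  Event 7 (restock 30): 60 + 30 = 90
  Event 8 (sale 23): sell min(23,90)=23. stock: 90 - 23 = 67. total_sold = 69
  Event 9 (sale 1): sell min(1,67)=1. stock: 67 - 1 = 66. total_sold = 70
  Event 10 (restock 26): 66 + 26 = 92
  Event 11 (sale 4): sell min(4,92)=4. stock: 92 - 4 = 88. total_sold = 74
  Event 12 (sale 14): sell min(14,88)=14. stock: 88 - 14 = 74. total_sold = 88
  Event 13 (sale 9): sell min(9,74)=9. stock: 74 - 9 = 65. total_sold = 97
  Event 14 (sale 12): sell min(12,65)=12. stock: 65 - 12 = 53. total_sold = 109
Final: stock = 53, total_sold = 109

Checking against threshold 5:
  After event 1: stock=12 > 5
  After event 2: stock=47 > 5
  After event 3: stock=76 > 5
  After event 4: stock=75 > 5
  After event 5: stock=54 > 5
  After event 6: stock=60 > 5
  After event 7: stock=90 > 5
  After event 8: stock=67 > 5
  After event 9: stock=66 > 5
  After event 10: stock=92 > 5
  After event 11: stock=88 > 5
  After event 12: stock=74 > 5
  After event 13: stock=65 > 5
  After event 14: stock=53 > 5
Alert events: []. Count = 0

Answer: 0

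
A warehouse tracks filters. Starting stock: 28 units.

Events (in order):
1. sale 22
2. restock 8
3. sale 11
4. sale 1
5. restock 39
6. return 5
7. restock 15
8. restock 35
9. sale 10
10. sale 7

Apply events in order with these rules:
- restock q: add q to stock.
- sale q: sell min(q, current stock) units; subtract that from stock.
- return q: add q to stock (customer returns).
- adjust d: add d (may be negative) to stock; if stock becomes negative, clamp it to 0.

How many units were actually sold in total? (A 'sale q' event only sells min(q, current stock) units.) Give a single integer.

Processing events:
Start: stock = 28
  Event 1 (sale 22): sell min(22,28)=22. stock: 28 - 22 = 6. total_sold = 22
  Event 2 (restock 8): 6 + 8 = 14
  Event 3 (sale 11): sell min(11,14)=11. stock: 14 - 11 = 3. total_sold = 33
  Event 4 (sale 1): sell min(1,3)=1. stock: 3 - 1 = 2. total_sold = 34
  Event 5 (restock 39): 2 + 39 = 41
  Event 6 (return 5): 41 + 5 = 46
  Event 7 (restock 15): 46 + 15 = 61
  Event 8 (restock 35): 61 + 35 = 96
  Event 9 (sale 10): sell min(10,96)=10. stock: 96 - 10 = 86. total_sold = 44
  Event 10 (sale 7): sell min(7,86)=7. stock: 86 - 7 = 79. total_sold = 51
Final: stock = 79, total_sold = 51

Answer: 51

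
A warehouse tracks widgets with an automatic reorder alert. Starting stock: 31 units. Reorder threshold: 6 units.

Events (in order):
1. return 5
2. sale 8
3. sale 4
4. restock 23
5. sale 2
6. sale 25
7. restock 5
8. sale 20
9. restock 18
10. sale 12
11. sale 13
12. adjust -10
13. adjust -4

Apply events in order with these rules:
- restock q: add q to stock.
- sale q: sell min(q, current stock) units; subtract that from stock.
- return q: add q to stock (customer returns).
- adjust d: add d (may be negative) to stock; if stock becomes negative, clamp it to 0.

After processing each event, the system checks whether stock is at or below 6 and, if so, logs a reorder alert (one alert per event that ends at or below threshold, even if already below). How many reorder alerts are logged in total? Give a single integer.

Answer: 4

Derivation:
Processing events:
Start: stock = 31
  Event 1 (return 5): 31 + 5 = 36
  Event 2 (sale 8): sell min(8,36)=8. stock: 36 - 8 = 28. total_sold = 8
  Event 3 (sale 4): sell min(4,28)=4. stock: 28 - 4 = 24. total_sold = 12
  Event 4 (restock 23): 24 + 23 = 47
  Event 5 (sale 2): sell min(2,47)=2. stock: 47 - 2 = 45. total_sold = 14
  Event 6 (sale 25): sell min(25,45)=25. stock: 45 - 25 = 20. total_sold = 39
  Event 7 (restock 5): 20 + 5 = 25
  Event 8 (sale 20): sell min(20,25)=20. stock: 25 - 20 = 5. total_sold = 59
  Event 9 (restock 18): 5 + 18 = 23
  Event 10 (sale 12): sell min(12,23)=12. stock: 23 - 12 = 11. total_sold = 71
  Event 11 (sale 13): sell min(13,11)=11. stock: 11 - 11 = 0. total_sold = 82
  Event 12 (adjust -10): 0 + -10 = 0 (clamped to 0)
  Event 13 (adjust -4): 0 + -4 = 0 (clamped to 0)
Final: stock = 0, total_sold = 82

Checking against threshold 6:
  After event 1: stock=36 > 6
  After event 2: stock=28 > 6
  After event 3: stock=24 > 6
  After event 4: stock=47 > 6
  After event 5: stock=45 > 6
  After event 6: stock=20 > 6
  After event 7: stock=25 > 6
  After event 8: stock=5 <= 6 -> ALERT
  After event 9: stock=23 > 6
  After event 10: stock=11 > 6
  After event 11: stock=0 <= 6 -> ALERT
  After event 12: stock=0 <= 6 -> ALERT
  After event 13: stock=0 <= 6 -> ALERT
Alert events: [8, 11, 12, 13]. Count = 4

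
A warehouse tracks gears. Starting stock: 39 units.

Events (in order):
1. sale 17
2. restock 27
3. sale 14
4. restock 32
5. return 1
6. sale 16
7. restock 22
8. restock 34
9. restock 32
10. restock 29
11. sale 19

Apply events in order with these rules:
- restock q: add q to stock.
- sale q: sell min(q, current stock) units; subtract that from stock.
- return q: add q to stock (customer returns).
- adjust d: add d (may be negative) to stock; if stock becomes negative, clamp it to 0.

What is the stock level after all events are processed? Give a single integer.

Answer: 150

Derivation:
Processing events:
Start: stock = 39
  Event 1 (sale 17): sell min(17,39)=17. stock: 39 - 17 = 22. total_sold = 17
  Event 2 (restock 27): 22 + 27 = 49
  Event 3 (sale 14): sell min(14,49)=14. stock: 49 - 14 = 35. total_sold = 31
  Event 4 (restock 32): 35 + 32 = 67
  Event 5 (return 1): 67 + 1 = 68
  Event 6 (sale 16): sell min(16,68)=16. stock: 68 - 16 = 52. total_sold = 47
  Event 7 (restock 22): 52 + 22 = 74
  Event 8 (restock 34): 74 + 34 = 108
  Event 9 (restock 32): 108 + 32 = 140
  Event 10 (restock 29): 140 + 29 = 169
  Event 11 (sale 19): sell min(19,169)=19. stock: 169 - 19 = 150. total_sold = 66
Final: stock = 150, total_sold = 66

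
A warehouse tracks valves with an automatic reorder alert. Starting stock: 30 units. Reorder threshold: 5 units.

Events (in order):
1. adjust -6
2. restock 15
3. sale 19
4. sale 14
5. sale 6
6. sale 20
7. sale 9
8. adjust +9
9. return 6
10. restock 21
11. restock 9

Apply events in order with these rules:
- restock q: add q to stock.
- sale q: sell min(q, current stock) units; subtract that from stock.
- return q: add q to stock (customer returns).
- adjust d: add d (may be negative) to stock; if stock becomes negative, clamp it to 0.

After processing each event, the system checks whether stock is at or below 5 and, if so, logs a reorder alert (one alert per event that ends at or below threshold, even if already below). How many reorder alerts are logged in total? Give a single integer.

Answer: 3

Derivation:
Processing events:
Start: stock = 30
  Event 1 (adjust -6): 30 + -6 = 24
  Event 2 (restock 15): 24 + 15 = 39
  Event 3 (sale 19): sell min(19,39)=19. stock: 39 - 19 = 20. total_sold = 19
  Event 4 (sale 14): sell min(14,20)=14. stock: 20 - 14 = 6. total_sold = 33
  Event 5 (sale 6): sell min(6,6)=6. stock: 6 - 6 = 0. total_sold = 39
  Event 6 (sale 20): sell min(20,0)=0. stock: 0 - 0 = 0. total_sold = 39
  Event 7 (sale 9): sell min(9,0)=0. stock: 0 - 0 = 0. total_sold = 39
  Event 8 (adjust +9): 0 + 9 = 9
  Event 9 (return 6): 9 + 6 = 15
  Event 10 (restock 21): 15 + 21 = 36
  Event 11 (restock 9): 36 + 9 = 45
Final: stock = 45, total_sold = 39

Checking against threshold 5:
  After event 1: stock=24 > 5
  After event 2: stock=39 > 5
  After event 3: stock=20 > 5
  After event 4: stock=6 > 5
  After event 5: stock=0 <= 5 -> ALERT
  After event 6: stock=0 <= 5 -> ALERT
  After event 7: stock=0 <= 5 -> ALERT
  After event 8: stock=9 > 5
  After event 9: stock=15 > 5
  After event 10: stock=36 > 5
  After event 11: stock=45 > 5
Alert events: [5, 6, 7]. Count = 3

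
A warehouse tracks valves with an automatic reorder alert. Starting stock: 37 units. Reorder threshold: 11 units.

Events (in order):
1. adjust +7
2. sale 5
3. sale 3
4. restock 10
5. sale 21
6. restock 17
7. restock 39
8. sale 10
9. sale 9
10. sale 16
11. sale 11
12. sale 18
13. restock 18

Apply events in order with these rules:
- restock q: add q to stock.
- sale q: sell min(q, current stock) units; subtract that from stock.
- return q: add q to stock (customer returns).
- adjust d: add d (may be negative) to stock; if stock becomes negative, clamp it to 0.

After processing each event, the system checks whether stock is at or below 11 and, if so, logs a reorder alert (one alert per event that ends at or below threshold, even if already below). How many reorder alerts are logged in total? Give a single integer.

Processing events:
Start: stock = 37
  Event 1 (adjust +7): 37 + 7 = 44
  Event 2 (sale 5): sell min(5,44)=5. stock: 44 - 5 = 39. total_sold = 5
  Event 3 (sale 3): sell min(3,39)=3. stock: 39 - 3 = 36. total_sold = 8
  Event 4 (restock 10): 36 + 10 = 46
  Event 5 (sale 21): sell min(21,46)=21. stock: 46 - 21 = 25. total_sold = 29
  Event 6 (restock 17): 25 + 17 = 42
  Event 7 (restock 39): 42 + 39 = 81
  Event 8 (sale 10): sell min(10,81)=10. stock: 81 - 10 = 71. total_sold = 39
  Event 9 (sale 9): sell min(9,71)=9. stock: 71 - 9 = 62. total_sold = 48
  Event 10 (sale 16): sell min(16,62)=16. stock: 62 - 16 = 46. total_sold = 64
  Event 11 (sale 11): sell min(11,46)=11. stock: 46 - 11 = 35. total_sold = 75
  Event 12 (sale 18): sell min(18,35)=18. stock: 35 - 18 = 17. total_sold = 93
  Event 13 (restock 18): 17 + 18 = 35
Final: stock = 35, total_sold = 93

Checking against threshold 11:
  After event 1: stock=44 > 11
  After event 2: stock=39 > 11
  After event 3: stock=36 > 11
  After event 4: stock=46 > 11
  After event 5: stock=25 > 11
  After event 6: stock=42 > 11
  After event 7: stock=81 > 11
  After event 8: stock=71 > 11
  After event 9: stock=62 > 11
  After event 10: stock=46 > 11
  After event 11: stock=35 > 11
  After event 12: stock=17 > 11
  After event 13: stock=35 > 11
Alert events: []. Count = 0

Answer: 0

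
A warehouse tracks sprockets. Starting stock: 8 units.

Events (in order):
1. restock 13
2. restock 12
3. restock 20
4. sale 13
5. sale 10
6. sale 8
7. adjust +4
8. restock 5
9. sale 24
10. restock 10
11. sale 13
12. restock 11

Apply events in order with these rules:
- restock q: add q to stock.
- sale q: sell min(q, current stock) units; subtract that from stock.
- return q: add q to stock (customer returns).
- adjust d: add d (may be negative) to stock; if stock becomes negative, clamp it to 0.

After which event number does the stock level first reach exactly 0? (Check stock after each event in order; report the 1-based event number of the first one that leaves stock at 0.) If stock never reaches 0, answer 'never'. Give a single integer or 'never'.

Answer: never

Derivation:
Processing events:
Start: stock = 8
  Event 1 (restock 13): 8 + 13 = 21
  Event 2 (restock 12): 21 + 12 = 33
  Event 3 (restock 20): 33 + 20 = 53
  Event 4 (sale 13): sell min(13,53)=13. stock: 53 - 13 = 40. total_sold = 13
  Event 5 (sale 10): sell min(10,40)=10. stock: 40 - 10 = 30. total_sold = 23
  Event 6 (sale 8): sell min(8,30)=8. stock: 30 - 8 = 22. total_sold = 31
  Event 7 (adjust +4): 22 + 4 = 26
  Event 8 (restock 5): 26 + 5 = 31
  Event 9 (sale 24): sell min(24,31)=24. stock: 31 - 24 = 7. total_sold = 55
  Event 10 (restock 10): 7 + 10 = 17
  Event 11 (sale 13): sell min(13,17)=13. stock: 17 - 13 = 4. total_sold = 68
  Event 12 (restock 11): 4 + 11 = 15
Final: stock = 15, total_sold = 68

Stock never reaches 0.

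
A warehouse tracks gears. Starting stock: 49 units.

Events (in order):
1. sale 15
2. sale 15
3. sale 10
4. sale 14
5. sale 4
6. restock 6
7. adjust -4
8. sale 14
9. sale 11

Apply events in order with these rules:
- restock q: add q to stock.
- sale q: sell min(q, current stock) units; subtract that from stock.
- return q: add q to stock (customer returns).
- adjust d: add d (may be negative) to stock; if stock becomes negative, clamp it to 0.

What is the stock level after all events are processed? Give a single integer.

Answer: 0

Derivation:
Processing events:
Start: stock = 49
  Event 1 (sale 15): sell min(15,49)=15. stock: 49 - 15 = 34. total_sold = 15
  Event 2 (sale 15): sell min(15,34)=15. stock: 34 - 15 = 19. total_sold = 30
  Event 3 (sale 10): sell min(10,19)=10. stock: 19 - 10 = 9. total_sold = 40
  Event 4 (sale 14): sell min(14,9)=9. stock: 9 - 9 = 0. total_sold = 49
  Event 5 (sale 4): sell min(4,0)=0. stock: 0 - 0 = 0. total_sold = 49
  Event 6 (restock 6): 0 + 6 = 6
  Event 7 (adjust -4): 6 + -4 = 2
  Event 8 (sale 14): sell min(14,2)=2. stock: 2 - 2 = 0. total_sold = 51
  Event 9 (sale 11): sell min(11,0)=0. stock: 0 - 0 = 0. total_sold = 51
Final: stock = 0, total_sold = 51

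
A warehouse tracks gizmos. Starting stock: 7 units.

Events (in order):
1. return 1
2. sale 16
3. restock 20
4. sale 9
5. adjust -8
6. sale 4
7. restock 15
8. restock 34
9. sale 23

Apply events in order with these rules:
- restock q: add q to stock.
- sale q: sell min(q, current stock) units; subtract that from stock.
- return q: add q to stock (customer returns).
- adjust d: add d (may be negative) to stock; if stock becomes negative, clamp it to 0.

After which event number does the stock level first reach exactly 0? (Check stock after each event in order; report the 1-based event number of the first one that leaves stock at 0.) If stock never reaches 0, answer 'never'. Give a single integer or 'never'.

Processing events:
Start: stock = 7
  Event 1 (return 1): 7 + 1 = 8
  Event 2 (sale 16): sell min(16,8)=8. stock: 8 - 8 = 0. total_sold = 8
  Event 3 (restock 20): 0 + 20 = 20
  Event 4 (sale 9): sell min(9,20)=9. stock: 20 - 9 = 11. total_sold = 17
  Event 5 (adjust -8): 11 + -8 = 3
  Event 6 (sale 4): sell min(4,3)=3. stock: 3 - 3 = 0. total_sold = 20
  Event 7 (restock 15): 0 + 15 = 15
  Event 8 (restock 34): 15 + 34 = 49
  Event 9 (sale 23): sell min(23,49)=23. stock: 49 - 23 = 26. total_sold = 43
Final: stock = 26, total_sold = 43

First zero at event 2.

Answer: 2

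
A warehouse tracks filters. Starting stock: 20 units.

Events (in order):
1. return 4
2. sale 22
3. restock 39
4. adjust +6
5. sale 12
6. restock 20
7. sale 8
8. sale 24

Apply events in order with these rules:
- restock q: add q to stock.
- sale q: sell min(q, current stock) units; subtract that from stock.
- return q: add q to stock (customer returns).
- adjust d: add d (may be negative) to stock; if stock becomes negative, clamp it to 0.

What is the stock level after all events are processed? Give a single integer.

Processing events:
Start: stock = 20
  Event 1 (return 4): 20 + 4 = 24
  Event 2 (sale 22): sell min(22,24)=22. stock: 24 - 22 = 2. total_sold = 22
  Event 3 (restock 39): 2 + 39 = 41
  Event 4 (adjust +6): 41 + 6 = 47
  Event 5 (sale 12): sell min(12,47)=12. stock: 47 - 12 = 35. total_sold = 34
  Event 6 (restock 20): 35 + 20 = 55
  Event 7 (sale 8): sell min(8,55)=8. stock: 55 - 8 = 47. total_sold = 42
  Event 8 (sale 24): sell min(24,47)=24. stock: 47 - 24 = 23. total_sold = 66
Final: stock = 23, total_sold = 66

Answer: 23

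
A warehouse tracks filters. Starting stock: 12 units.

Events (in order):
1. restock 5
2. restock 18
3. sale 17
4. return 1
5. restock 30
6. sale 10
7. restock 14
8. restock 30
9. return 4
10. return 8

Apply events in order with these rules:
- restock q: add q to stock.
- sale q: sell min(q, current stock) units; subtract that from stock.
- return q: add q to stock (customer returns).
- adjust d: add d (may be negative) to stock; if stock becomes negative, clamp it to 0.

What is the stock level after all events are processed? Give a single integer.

Processing events:
Start: stock = 12
  Event 1 (restock 5): 12 + 5 = 17
  Event 2 (restock 18): 17 + 18 = 35
  Event 3 (sale 17): sell min(17,35)=17. stock: 35 - 17 = 18. total_sold = 17
  Event 4 (return 1): 18 + 1 = 19
  Event 5 (restock 30): 19 + 30 = 49
  Event 6 (sale 10): sell min(10,49)=10. stock: 49 - 10 = 39. total_sold = 27
  Event 7 (restock 14): 39 + 14 = 53
  Event 8 (restock 30): 53 + 30 = 83
  Event 9 (return 4): 83 + 4 = 87
  Event 10 (return 8): 87 + 8 = 95
Final: stock = 95, total_sold = 27

Answer: 95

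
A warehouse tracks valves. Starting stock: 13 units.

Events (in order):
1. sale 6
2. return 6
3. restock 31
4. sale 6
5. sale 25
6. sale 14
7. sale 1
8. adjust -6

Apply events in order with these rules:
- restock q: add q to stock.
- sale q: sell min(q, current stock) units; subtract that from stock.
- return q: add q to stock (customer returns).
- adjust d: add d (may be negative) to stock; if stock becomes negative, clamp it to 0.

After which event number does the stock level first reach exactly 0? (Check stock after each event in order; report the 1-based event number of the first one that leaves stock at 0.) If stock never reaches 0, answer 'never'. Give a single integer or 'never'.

Answer: 6

Derivation:
Processing events:
Start: stock = 13
  Event 1 (sale 6): sell min(6,13)=6. stock: 13 - 6 = 7. total_sold = 6
  Event 2 (return 6): 7 + 6 = 13
  Event 3 (restock 31): 13 + 31 = 44
  Event 4 (sale 6): sell min(6,44)=6. stock: 44 - 6 = 38. total_sold = 12
  Event 5 (sale 25): sell min(25,38)=25. stock: 38 - 25 = 13. total_sold = 37
  Event 6 (sale 14): sell min(14,13)=13. stock: 13 - 13 = 0. total_sold = 50
  Event 7 (sale 1): sell min(1,0)=0. stock: 0 - 0 = 0. total_sold = 50
  Event 8 (adjust -6): 0 + -6 = 0 (clamped to 0)
Final: stock = 0, total_sold = 50

First zero at event 6.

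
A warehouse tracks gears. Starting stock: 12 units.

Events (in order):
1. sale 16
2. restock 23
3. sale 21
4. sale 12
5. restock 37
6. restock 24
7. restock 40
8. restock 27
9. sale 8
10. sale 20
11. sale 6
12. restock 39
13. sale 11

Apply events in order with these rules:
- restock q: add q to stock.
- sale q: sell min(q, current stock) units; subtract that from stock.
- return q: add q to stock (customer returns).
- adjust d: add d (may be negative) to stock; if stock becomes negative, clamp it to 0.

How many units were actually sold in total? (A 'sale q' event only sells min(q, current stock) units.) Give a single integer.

Processing events:
Start: stock = 12
  Event 1 (sale 16): sell min(16,12)=12. stock: 12 - 12 = 0. total_sold = 12
  Event 2 (restock 23): 0 + 23 = 23
  Event 3 (sale 21): sell min(21,23)=21. stock: 23 - 21 = 2. total_sold = 33
  Event 4 (sale 12): sell min(12,2)=2. stock: 2 - 2 = 0. total_sold = 35
  Event 5 (restock 37): 0 + 37 = 37
  Event 6 (restock 24): 37 + 24 = 61
  Event 7 (restock 40): 61 + 40 = 101
  Event 8 (restock 27): 101 + 27 = 128
  Event 9 (sale 8): sell min(8,128)=8. stock: 128 - 8 = 120. total_sold = 43
  Event 10 (sale 20): sell min(20,120)=20. stock: 120 - 20 = 100. total_sold = 63
  Event 11 (sale 6): sell min(6,100)=6. stock: 100 - 6 = 94. total_sold = 69
  Event 12 (restock 39): 94 + 39 = 133
  Event 13 (sale 11): sell min(11,133)=11. stock: 133 - 11 = 122. total_sold = 80
Final: stock = 122, total_sold = 80

Answer: 80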